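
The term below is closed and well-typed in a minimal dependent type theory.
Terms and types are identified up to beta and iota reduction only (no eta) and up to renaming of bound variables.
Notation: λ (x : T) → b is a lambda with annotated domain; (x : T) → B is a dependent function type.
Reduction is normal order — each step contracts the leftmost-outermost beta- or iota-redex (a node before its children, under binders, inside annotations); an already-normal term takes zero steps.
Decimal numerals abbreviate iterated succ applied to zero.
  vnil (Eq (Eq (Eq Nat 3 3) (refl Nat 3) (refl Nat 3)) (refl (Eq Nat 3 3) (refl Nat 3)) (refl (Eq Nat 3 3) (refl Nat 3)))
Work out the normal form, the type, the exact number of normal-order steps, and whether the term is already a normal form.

normal form:
  vnil (Eq (Eq (Eq Nat 3 3) (refl Nat 3) (refl Nat 3)) (refl (Eq Nat 3 3) (refl Nat 3)) (refl (Eq Nat 3 3) (refl Nat 3)))
type:
  Vec (Eq (Eq (Eq Nat 3 3) (refl Nat 3) (refl Nat 3)) (refl (Eq Nat 3 3) (refl Nat 3)) (refl (Eq Nat 3 3) (refl Nat 3))) 0
normal-order step count: 0
term was already normal: yes


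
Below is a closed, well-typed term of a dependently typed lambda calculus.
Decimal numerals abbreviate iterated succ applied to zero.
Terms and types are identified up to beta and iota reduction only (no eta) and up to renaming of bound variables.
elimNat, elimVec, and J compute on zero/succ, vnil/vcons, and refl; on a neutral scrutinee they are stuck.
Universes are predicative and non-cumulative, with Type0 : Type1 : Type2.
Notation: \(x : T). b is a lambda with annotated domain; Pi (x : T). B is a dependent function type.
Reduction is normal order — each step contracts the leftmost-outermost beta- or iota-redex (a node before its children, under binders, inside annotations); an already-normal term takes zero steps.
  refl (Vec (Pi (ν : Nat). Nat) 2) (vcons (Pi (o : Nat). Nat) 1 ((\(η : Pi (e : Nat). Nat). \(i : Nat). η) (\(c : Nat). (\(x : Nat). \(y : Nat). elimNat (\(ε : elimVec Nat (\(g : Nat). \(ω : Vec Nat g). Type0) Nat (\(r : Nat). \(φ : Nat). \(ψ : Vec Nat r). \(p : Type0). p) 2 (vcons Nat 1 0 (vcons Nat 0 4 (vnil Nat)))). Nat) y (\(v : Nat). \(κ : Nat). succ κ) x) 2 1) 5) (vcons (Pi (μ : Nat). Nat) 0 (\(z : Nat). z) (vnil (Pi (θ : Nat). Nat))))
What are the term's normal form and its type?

resulting normal form:
  refl (Vec (Pi (ν : Nat). Nat) 2) (vcons (Pi (o : Nat). Nat) 1 (\(η : Nat). 3) (vcons (Pi (e : Nat). Nat) 0 (\(i : Nat). i) (vnil (Pi (c : Nat). Nat))))
the term's type:
  Eq (Vec (Pi (ν : Nat). Nat) 2) (vcons (Pi (o : Nat). Nat) 1 (\(η : Nat). 3) (vcons (Pi (e : Nat). Nat) 0 (\(i : Nat). i) (vnil (Pi (c : Nat). Nat)))) (vcons (Pi (x : Nat). Nat) 1 (\(y : Nat). 3) (vcons (Pi (ε : Nat). Nat) 0 (\(g : Nat). g) (vnil (Pi (ω : Nat). Nat))))
observation: the first redex contracted is a beta-redex; the normal form is reached in 11 normal-order steps.


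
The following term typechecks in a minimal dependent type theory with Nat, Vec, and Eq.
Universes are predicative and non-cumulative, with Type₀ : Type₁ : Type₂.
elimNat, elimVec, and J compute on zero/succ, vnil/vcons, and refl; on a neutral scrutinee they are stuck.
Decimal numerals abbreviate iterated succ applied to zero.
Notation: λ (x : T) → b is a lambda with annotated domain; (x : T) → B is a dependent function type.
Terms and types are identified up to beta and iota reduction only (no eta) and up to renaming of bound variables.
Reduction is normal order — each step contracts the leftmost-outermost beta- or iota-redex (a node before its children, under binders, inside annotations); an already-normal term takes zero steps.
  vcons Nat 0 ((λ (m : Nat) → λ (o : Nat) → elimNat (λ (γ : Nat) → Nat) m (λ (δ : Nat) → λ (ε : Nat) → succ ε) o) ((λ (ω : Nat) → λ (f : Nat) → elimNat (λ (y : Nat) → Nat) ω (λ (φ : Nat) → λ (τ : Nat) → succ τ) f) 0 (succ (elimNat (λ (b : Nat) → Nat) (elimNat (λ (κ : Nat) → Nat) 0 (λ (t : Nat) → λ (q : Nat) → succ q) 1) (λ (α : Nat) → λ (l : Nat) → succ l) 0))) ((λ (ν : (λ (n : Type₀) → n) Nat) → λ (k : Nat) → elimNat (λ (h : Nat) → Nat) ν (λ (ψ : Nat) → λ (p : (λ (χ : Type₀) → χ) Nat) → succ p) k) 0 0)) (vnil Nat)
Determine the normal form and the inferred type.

reduced normal form:
  vcons Nat 0 2 (vnil Nat)
type:
  Vec Nat 1


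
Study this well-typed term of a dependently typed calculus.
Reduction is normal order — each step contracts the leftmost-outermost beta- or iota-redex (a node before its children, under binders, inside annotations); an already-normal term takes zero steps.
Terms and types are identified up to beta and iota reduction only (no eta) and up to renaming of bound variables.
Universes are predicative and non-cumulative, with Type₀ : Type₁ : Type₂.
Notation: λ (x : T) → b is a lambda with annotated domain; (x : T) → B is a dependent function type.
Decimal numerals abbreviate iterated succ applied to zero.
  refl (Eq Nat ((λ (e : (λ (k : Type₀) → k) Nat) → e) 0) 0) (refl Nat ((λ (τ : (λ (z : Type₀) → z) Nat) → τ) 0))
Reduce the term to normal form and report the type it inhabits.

reduced normal form:
  refl (Eq Nat 0 0) (refl Nat 0)
inferred type:
  Eq (Eq Nat 0 0) (refl Nat 0) (refl Nat 0)


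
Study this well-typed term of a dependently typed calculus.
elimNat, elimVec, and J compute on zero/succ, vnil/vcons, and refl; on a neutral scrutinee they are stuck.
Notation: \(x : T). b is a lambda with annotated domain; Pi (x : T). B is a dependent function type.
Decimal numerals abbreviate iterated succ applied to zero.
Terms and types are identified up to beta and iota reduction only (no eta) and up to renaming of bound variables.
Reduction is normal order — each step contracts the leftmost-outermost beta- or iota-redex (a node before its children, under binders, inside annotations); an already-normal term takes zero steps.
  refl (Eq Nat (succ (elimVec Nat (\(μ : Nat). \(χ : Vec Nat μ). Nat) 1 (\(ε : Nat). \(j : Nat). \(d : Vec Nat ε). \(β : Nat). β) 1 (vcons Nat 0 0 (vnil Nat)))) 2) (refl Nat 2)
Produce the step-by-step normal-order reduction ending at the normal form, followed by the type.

normal-order reduction:
  refl (Eq Nat (succ (elimVec Nat (\(μ : Nat). \(χ : Vec Nat μ). Nat) 1 (\(ε : Nat). \(j : Nat). \(d : Vec Nat ε). \(β : Nat). β) 1 (vcons Nat 0 0 (vnil Nat)))) 2) (refl Nat 2)
  ~> refl (Eq Nat (succ ((\(μ : Nat). \(χ : Nat). \(ε : Vec Nat μ). \(j : Nat). j) 0 0 (vnil Nat) (elimVec Nat (\(d : Nat). \(β : Vec Nat d). Nat) 1 (\(b : Nat). \(x : Nat). \(r : Vec Nat b). \(z : Nat). z) 0 (vnil Nat)))) 2) (refl Nat 2)
  ~> refl (Eq Nat (succ ((\(μ : Nat). \(χ : Vec Nat 0). \(ε : Nat). ε) 0 (vnil Nat) (elimVec Nat (\(j : Nat). \(d : Vec Nat j). Nat) 1 (\(β : Nat). \(b : Nat). \(x : Vec Nat β). \(r : Nat). r) 0 (vnil Nat)))) 2) (refl Nat 2)
  ~> refl (Eq Nat (succ ((\(μ : Vec Nat 0). \(χ : Nat). χ) (vnil Nat) (elimVec Nat (\(ε : Nat). \(j : Vec Nat ε). Nat) 1 (\(d : Nat). \(β : Nat). \(b : Vec Nat d). \(x : Nat). x) 0 (vnil Nat)))) 2) (refl Nat 2)
  ~> refl (Eq Nat (succ ((\(μ : Nat). μ) (elimVec Nat (\(χ : Nat). \(ε : Vec Nat χ). Nat) 1 (\(j : Nat). \(d : Nat). \(β : Vec Nat j). \(b : Nat). b) 0 (vnil Nat)))) 2) (refl Nat 2)
  ~> refl (Eq Nat (succ (elimVec Nat (\(μ : Nat). \(χ : Vec Nat μ). Nat) 1 (\(ε : Nat). \(j : Nat). \(d : Vec Nat ε). \(β : Nat). β) 0 (vnil Nat))) 2) (refl Nat 2)
  ~> refl (Eq Nat 2 2) (refl Nat 2)
inferred type:
  Eq (Eq Nat 2 2) (refl Nat 2) (refl Nat 2)


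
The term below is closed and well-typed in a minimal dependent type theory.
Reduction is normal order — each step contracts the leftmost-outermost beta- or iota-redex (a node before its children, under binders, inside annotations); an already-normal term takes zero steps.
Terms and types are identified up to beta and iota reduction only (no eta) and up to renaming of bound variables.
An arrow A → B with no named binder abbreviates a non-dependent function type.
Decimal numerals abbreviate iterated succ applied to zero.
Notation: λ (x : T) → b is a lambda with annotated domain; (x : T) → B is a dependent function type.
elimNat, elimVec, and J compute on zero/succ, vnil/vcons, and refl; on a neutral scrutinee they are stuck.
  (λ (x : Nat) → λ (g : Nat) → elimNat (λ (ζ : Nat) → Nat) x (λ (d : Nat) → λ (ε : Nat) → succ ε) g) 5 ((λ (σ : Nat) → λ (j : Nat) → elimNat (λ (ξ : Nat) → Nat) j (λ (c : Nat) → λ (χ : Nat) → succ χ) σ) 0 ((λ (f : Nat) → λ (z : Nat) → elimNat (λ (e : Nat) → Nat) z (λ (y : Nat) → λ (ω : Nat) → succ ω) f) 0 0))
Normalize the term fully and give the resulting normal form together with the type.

resulting normal form:
  5
the term's type:
  Nat


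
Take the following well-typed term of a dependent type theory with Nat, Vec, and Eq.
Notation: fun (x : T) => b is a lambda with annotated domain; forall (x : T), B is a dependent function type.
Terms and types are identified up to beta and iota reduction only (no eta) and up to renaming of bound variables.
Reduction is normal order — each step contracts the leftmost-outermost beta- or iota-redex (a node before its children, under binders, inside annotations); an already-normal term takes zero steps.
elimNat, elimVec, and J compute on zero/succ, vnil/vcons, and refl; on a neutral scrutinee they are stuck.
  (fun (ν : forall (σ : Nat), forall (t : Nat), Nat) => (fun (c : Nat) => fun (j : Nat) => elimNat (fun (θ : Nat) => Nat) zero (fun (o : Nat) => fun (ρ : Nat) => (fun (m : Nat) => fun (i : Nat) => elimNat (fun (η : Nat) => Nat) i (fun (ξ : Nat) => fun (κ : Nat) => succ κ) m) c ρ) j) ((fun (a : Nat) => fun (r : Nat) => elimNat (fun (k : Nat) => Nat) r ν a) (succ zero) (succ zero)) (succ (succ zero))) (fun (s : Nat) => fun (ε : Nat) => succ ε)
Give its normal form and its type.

normal form:
  succ (succ (succ (succ zero)))
inferred type:
  Nat
observation: the term reaches its normal form after 40 normal-order steps.


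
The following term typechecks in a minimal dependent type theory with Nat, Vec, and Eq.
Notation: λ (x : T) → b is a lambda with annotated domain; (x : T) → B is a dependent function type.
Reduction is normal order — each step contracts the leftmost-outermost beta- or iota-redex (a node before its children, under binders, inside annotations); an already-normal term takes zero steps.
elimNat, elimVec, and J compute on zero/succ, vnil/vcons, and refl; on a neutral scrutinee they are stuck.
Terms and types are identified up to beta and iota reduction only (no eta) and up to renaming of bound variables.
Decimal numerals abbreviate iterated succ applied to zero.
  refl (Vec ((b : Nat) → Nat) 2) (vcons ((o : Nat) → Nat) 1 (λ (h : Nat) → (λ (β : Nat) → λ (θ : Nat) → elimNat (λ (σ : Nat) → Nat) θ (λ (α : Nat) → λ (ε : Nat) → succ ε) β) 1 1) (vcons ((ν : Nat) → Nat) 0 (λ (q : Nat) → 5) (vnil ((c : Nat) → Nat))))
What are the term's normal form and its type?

normal form:
  refl (Vec ((b : Nat) → Nat) 2) (vcons ((o : Nat) → Nat) 1 (λ (h : Nat) → 2) (vcons ((β : Nat) → Nat) 0 (λ (θ : Nat) → 5) (vnil ((σ : Nat) → Nat))))
the term's type:
  Eq (Vec ((b : Nat) → Nat) 2) (vcons ((o : Nat) → Nat) 1 (λ (h : Nat) → 2) (vcons ((β : Nat) → Nat) 0 (λ (θ : Nat) → 5) (vnil ((σ : Nat) → Nat)))) (vcons ((α : Nat) → Nat) 1 (λ (ε : Nat) → 2) (vcons ((ν : Nat) → Nat) 0 (λ (q : Nat) → 5) (vnil ((c : Nat) → Nat))))
observation: normalization takes exactly 6 steps under the normal-order strategy.


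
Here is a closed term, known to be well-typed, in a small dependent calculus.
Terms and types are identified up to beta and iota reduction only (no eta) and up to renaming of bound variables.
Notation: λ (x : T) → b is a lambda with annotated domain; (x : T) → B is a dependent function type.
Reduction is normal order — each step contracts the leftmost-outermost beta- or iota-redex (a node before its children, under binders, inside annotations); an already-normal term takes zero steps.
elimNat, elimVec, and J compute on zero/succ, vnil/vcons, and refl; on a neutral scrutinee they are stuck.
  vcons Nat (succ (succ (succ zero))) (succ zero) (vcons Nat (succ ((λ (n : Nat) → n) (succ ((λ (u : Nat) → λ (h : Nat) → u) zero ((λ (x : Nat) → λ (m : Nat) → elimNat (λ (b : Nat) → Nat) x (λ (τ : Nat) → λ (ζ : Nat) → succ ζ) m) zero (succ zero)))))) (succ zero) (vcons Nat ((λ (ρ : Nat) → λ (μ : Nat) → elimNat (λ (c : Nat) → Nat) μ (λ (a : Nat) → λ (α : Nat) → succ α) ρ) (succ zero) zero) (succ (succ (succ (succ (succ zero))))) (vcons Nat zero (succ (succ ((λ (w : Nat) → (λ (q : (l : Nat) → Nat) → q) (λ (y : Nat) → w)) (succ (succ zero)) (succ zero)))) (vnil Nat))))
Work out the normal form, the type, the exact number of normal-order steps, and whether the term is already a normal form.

resulting normal form:
  vcons Nat (succ (succ (succ zero))) (succ zero) (vcons Nat (succ (succ zero)) (succ zero) (vcons Nat (succ zero) (succ (succ (succ (succ (succ zero))))) (vcons Nat zero (succ (succ (succ (succ zero)))) (vnil Nat))))
inferred type:
  Vec Nat (succ (succ (succ (succ zero))))
normal-order step count: 12
started in normal form: no
first redex: a beta-redex


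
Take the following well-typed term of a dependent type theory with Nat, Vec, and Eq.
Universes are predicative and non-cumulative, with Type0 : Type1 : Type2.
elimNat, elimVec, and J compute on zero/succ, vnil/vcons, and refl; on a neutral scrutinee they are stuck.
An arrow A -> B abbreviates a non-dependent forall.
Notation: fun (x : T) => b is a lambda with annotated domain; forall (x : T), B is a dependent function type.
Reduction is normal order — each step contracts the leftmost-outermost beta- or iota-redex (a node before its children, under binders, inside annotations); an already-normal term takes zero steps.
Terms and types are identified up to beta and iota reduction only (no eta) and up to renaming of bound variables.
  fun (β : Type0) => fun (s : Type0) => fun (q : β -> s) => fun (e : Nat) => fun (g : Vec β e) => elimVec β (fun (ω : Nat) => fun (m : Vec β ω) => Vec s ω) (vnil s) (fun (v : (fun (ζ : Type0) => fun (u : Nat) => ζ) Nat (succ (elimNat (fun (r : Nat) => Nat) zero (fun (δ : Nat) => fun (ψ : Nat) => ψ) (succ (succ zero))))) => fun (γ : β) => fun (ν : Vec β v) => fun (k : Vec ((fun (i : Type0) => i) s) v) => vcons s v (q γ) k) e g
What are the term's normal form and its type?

normal form:
  fun (β : Type0) => fun (s : Type0) => fun (q : β -> s) => fun (e : Nat) => fun (g : Vec β e) => elimVec β (fun (ω : Nat) => fun (m : Vec β ω) => Vec s ω) (vnil s) (fun (v : Nat) => fun (ζ : β) => fun (u : Vec β v) => fun (r : Vec s v) => vcons s v (q ζ) r) e g
type:
  forall (β : Type0), forall (s : Type0), (β -> s) -> forall (q : Nat), Vec β q -> Vec s q
observation: reduction starts at a beta-redex, and 3 normal-order steps reach the normal form.


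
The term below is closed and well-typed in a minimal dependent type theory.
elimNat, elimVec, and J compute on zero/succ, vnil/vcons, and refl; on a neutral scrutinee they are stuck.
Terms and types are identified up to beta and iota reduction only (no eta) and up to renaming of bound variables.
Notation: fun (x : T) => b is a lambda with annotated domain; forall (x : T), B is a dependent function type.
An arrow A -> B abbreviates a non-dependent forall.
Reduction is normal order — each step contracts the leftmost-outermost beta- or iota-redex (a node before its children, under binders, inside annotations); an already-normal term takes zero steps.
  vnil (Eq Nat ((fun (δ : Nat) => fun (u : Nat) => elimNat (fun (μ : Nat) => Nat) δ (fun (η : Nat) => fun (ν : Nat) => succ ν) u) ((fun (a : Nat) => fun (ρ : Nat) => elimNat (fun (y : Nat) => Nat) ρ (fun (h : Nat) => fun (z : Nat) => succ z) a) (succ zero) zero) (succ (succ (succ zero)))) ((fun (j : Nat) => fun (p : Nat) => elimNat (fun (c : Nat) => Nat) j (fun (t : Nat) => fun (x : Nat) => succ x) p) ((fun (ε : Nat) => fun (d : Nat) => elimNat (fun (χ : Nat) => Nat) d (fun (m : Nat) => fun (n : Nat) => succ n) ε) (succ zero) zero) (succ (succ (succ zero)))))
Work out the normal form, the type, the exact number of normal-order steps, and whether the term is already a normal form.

reduced normal form:
  vnil (Eq Nat (succ (succ (succ (succ zero)))) (succ (succ (succ (succ zero)))))
the term's type:
  Vec (Eq Nat (succ (succ (succ (succ zero)))) (succ (succ (succ (succ zero))))) zero
steps to reach normal form (normal order): 36
term was already normal: no
first redex: a beta-redex


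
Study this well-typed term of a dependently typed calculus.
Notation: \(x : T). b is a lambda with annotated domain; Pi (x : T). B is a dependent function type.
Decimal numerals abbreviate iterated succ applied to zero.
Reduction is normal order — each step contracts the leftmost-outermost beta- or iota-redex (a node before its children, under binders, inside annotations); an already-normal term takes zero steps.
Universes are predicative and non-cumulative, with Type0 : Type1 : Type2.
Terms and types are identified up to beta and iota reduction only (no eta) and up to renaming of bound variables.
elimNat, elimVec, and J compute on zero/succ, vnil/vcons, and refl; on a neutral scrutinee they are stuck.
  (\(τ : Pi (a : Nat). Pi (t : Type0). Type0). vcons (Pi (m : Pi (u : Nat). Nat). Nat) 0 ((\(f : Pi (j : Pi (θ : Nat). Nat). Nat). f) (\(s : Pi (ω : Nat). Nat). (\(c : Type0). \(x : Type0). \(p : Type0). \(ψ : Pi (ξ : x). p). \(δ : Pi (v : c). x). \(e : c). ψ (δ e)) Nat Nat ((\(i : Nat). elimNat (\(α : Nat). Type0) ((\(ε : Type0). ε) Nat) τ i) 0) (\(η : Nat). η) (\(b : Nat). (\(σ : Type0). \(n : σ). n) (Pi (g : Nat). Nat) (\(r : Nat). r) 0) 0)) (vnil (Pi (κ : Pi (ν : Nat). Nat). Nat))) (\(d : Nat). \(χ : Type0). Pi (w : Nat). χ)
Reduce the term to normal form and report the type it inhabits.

normal form:
  vcons (Pi (τ : Pi (a : Nat). Nat). Nat) 0 (\(t : Pi (m : Nat). Nat). 0) (vnil (Pi (u : Pi (f : Nat). Nat). Nat))
the term's type:
  Vec (Pi (τ : Pi (a : Nat). Nat). Nat) 1
observation: reduction starts at a beta-redex, and 13 normal-order steps reach the normal form.


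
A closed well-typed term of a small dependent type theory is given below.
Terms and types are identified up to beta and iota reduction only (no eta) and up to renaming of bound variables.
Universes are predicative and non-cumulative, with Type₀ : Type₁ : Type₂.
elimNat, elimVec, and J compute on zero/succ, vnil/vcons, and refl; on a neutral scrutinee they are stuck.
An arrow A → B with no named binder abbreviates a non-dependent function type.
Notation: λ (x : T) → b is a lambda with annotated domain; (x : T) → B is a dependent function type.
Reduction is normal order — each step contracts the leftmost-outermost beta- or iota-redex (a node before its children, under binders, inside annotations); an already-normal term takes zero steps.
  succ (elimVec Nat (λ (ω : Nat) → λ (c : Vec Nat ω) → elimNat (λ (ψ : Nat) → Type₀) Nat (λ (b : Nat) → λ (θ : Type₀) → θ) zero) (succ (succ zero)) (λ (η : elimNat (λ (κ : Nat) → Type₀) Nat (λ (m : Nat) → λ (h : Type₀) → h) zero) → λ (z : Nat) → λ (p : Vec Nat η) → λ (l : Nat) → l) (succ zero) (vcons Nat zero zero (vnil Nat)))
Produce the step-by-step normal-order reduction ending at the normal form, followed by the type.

normal-order reduction sequence:
  succ (elimVec Nat (λ (ω : Nat) → λ (c : Vec Nat ω) → elimNat (λ (ψ : Nat) → Type₀) Nat (λ (b : Nat) → λ (θ : Type₀) → θ) zero) (succ (succ zero)) (λ (η : elimNat (λ (κ : Nat) → Type₀) Nat (λ (m : Nat) → λ (h : Type₀) → h) zero) → λ (z : Nat) → λ (p : Vec Nat η) → λ (l : Nat) → l) (succ zero) (vcons Nat zero zero (vnil Nat)))
  ~> succ ((λ (ω : elimNat (λ (c : Nat) → Type₀) Nat (λ (ψ : Nat) → λ (b : Type₀) → b) zero) → λ (θ : Nat) → λ (η : Vec Nat ω) → λ (κ : Nat) → κ) zero zero (vnil Nat) (elimVec Nat (λ (m : Nat) → λ (h : Vec Nat m) → elimNat (λ (z : Nat) → Type₀) Nat (λ (p : Nat) → λ (l : Type₀) → l) zero) (succ (succ zero)) (λ (μ : elimNat (λ (u : Nat) → Type₀) Nat (λ (δ : Nat) → λ (ρ : Type₀) → ρ) zero) → λ (g : Nat) → λ (f : Vec Nat μ) → λ (w : Nat) → w) zero (vnil Nat)))
  ~> succ ((λ (ω : Nat) → λ (c : Vec Nat zero) → λ (ψ : Nat) → ψ) zero (vnil Nat) (elimVec Nat (λ (b : Nat) → λ (θ : Vec Nat b) → elimNat (λ (η : Nat) → Type₀) Nat (λ (κ : Nat) → λ (m : Type₀) → m) zero) (succ (succ zero)) (λ (h : elimNat (λ (z : Nat) → Type₀) Nat (λ (p : Nat) → λ (l : Type₀) → l) zero) → λ (μ : Nat) → λ (u : Vec Nat h) → λ (δ : Nat) → δ) zero (vnil Nat)))
  ~> succ ((λ (ω : Vec Nat zero) → λ (c : Nat) → c) (vnil Nat) (elimVec Nat (λ (ψ : Nat) → λ (b : Vec Nat ψ) → elimNat (λ (θ : Nat) → Type₀) Nat (λ (η : Nat) → λ (κ : Type₀) → κ) zero) (succ (succ zero)) (λ (m : elimNat (λ (h : Nat) → Type₀) Nat (λ (z : Nat) → λ (p : Type₀) → p) zero) → λ (l : Nat) → λ (μ : Vec Nat m) → λ (u : Nat) → u) zero (vnil Nat)))
  ~> succ ((λ (ω : Nat) → ω) (elimVec Nat (λ (c : Nat) → λ (ψ : Vec Nat c) → elimNat (λ (b : Nat) → Type₀) Nat (λ (θ : Nat) → λ (η : Type₀) → η) zero) (succ (succ zero)) (λ (κ : elimNat (λ (m : Nat) → Type₀) Nat (λ (h : Nat) → λ (z : Type₀) → z) zero) → λ (p : Nat) → λ (l : Vec Nat κ) → λ (μ : Nat) → μ) zero (vnil Nat)))
  ~> succ (elimVec Nat (λ (ω : Nat) → λ (c : Vec Nat ω) → elimNat (λ (ψ : Nat) → Type₀) Nat (λ (b : Nat) → λ (θ : Type₀) → θ) zero) (succ (succ zero)) (λ (η : elimNat (λ (κ : Nat) → Type₀) Nat (λ (m : Nat) → λ (h : Type₀) → h) zero) → λ (z : Nat) → λ (p : Vec Nat η) → λ (l : Nat) → l) zero (vnil Nat))
  ~> succ (succ (succ zero))
inferred type:
  Nat


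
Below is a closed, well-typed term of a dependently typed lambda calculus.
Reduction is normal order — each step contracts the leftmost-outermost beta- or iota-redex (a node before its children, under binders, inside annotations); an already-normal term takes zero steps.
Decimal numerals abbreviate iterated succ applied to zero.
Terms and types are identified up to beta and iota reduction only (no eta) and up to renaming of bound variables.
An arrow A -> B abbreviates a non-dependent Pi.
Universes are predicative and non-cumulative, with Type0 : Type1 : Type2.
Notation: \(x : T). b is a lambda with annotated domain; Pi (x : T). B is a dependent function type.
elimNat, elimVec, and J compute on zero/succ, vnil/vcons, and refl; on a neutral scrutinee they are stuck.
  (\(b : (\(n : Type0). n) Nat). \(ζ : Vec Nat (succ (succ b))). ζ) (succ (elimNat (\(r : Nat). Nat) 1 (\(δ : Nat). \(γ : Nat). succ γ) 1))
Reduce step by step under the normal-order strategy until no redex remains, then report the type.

normal-order reduction sequence:
  (\(b : (\(n : Type0). n) Nat). \(ζ : Vec Nat (succ (succ b))). ζ) (succ (elimNat (\(r : Nat). Nat) 1 (\(δ : Nat). \(γ : Nat). succ γ) 1))
  ~> \(b : Vec Nat (succ (succ (succ (elimNat (\(n : Nat). Nat) 1 (\(ζ : Nat). \(r : Nat). succ r) 1))))). b
  ~> \(b : Vec Nat (succ (succ (succ ((\(n : Nat). \(ζ : Nat). succ ζ) 0 (elimNat (\(r : Nat). Nat) 1 (\(δ : Nat). \(γ : Nat). succ γ) 0)))))). b
  ~> \(b : Vec Nat (succ (succ (succ ((\(n : Nat). succ n) (elimNat (\(ζ : Nat). Nat) 1 (\(r : Nat). \(δ : Nat). succ δ) 0)))))). b
  ~> \(b : Vec Nat (succ (succ (succ (succ (elimNat (\(n : Nat). Nat) 1 (\(ζ : Nat). \(r : Nat). succ r) 0)))))). b
  ~> \(b : Vec Nat 5). b
type:
  Vec Nat 5 -> Vec Nat 5


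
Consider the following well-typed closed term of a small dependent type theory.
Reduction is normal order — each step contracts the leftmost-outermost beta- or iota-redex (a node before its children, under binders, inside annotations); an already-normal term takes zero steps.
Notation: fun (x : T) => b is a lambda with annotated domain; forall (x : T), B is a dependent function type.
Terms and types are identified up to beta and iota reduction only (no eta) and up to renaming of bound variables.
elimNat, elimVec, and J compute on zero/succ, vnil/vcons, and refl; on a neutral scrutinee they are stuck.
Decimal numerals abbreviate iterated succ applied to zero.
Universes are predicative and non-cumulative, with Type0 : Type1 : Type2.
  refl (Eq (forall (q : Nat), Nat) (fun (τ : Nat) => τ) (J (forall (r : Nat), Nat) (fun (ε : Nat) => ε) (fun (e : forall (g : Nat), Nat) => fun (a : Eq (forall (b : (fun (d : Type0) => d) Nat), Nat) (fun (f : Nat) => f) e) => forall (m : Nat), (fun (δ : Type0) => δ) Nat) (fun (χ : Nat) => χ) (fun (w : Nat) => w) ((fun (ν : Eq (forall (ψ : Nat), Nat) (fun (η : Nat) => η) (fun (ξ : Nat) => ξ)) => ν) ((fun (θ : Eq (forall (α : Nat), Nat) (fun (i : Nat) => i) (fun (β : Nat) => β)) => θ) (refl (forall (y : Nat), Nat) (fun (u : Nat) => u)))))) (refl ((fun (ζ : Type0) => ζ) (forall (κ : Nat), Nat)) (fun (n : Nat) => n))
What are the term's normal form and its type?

normal form:
  refl (Eq (forall (q : Nat), Nat) (fun (τ : Nat) => τ) (fun (r : Nat) => r)) (refl (forall (ε : Nat), Nat) (fun (e : Nat) => e))
inferred type:
  Eq (Eq (forall (q : Nat), Nat) (fun (τ : Nat) => τ) (fun (r : Nat) => r)) (refl (forall (ε : Nat), Nat) (fun (e : Nat) => e)) (refl (forall (g : Nat), Nat) (fun (a : Nat) => a))
observation: reduction starts at a beta-redex, and 6 normal-order steps reach the normal form.


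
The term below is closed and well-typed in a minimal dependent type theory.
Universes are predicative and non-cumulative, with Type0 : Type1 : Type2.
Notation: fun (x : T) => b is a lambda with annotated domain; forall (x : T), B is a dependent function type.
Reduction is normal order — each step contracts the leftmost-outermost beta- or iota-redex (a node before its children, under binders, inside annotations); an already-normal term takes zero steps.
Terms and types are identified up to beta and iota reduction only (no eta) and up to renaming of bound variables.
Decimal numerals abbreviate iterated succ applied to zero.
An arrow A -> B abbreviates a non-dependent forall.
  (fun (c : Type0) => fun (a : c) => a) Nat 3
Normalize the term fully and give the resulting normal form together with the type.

reduced normal form:
  3
the term's type:
  Nat


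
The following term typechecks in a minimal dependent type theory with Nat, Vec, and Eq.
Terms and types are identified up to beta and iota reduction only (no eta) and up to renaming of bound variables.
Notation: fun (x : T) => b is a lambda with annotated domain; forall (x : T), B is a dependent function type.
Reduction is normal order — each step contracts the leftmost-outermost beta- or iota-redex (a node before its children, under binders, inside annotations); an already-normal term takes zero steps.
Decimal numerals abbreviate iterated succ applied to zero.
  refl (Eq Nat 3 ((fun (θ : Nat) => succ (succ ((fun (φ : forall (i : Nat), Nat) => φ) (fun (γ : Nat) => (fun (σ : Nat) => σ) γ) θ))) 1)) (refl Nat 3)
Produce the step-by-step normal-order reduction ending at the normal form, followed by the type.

normal-order reduction sequence:
  refl (Eq Nat 3 ((fun (θ : Nat) => succ (succ ((fun (φ : forall (i : Nat), Nat) => φ) (fun (γ : Nat) => (fun (σ : Nat) => σ) γ) θ))) 1)) (refl Nat 3)
  ~> refl (Eq Nat 3 (succ (succ ((fun (θ : forall (φ : Nat), Nat) => θ) (fun (i : Nat) => (fun (γ : Nat) => γ) i) 1)))) (refl Nat 3)
  ~> refl (Eq Nat 3 (succ (succ ((fun (θ : Nat) => (fun (φ : Nat) => φ) θ) 1)))) (refl Nat 3)
  ~> refl (Eq Nat 3 (succ (succ ((fun (θ : Nat) => θ) 1)))) (refl Nat 3)
  ~> refl (Eq Nat 3 3) (refl Nat 3)
the term's type:
  Eq (Eq Nat 3 3) (refl Nat 3) (refl Nat 3)


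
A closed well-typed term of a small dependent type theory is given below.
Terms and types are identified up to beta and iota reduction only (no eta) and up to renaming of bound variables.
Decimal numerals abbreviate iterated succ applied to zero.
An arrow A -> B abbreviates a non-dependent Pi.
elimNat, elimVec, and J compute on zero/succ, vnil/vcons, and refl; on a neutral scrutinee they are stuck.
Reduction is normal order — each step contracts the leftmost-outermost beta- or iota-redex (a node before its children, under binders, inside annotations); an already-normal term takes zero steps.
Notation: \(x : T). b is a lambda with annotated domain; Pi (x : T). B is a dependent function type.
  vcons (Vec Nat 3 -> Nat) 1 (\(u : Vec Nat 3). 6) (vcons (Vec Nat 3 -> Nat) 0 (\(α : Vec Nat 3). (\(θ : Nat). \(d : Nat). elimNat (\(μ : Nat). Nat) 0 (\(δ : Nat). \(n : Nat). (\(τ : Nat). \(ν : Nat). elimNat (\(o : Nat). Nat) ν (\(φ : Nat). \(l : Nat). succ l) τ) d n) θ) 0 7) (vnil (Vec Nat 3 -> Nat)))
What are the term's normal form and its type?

reduced normal form:
  vcons (Vec Nat 3 -> Nat) 1 (\(u : Vec Nat 3). 6) (vcons (Vec Nat 3 -> Nat) 0 (\(α : Vec Nat 3). 0) (vnil (Vec Nat 3 -> Nat)))
inferred type:
  Vec (Vec Nat 3 -> Nat) 2
observation: 3 normal-order steps normalize the term, beginning with a beta-redex.


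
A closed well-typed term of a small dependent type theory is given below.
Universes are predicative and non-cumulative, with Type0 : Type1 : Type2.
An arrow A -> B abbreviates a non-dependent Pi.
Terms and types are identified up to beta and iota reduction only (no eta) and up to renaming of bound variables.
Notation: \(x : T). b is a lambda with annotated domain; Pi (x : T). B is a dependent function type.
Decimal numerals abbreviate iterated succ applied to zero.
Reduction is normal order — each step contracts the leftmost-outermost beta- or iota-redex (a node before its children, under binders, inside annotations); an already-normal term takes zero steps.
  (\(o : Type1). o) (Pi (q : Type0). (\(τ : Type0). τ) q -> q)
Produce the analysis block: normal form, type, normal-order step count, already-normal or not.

normal form:
  Pi (o : Type0). o -> o
inferred type:
  Type1
normal-order step count: 2
started in normal form: no
first redex: a beta-redex


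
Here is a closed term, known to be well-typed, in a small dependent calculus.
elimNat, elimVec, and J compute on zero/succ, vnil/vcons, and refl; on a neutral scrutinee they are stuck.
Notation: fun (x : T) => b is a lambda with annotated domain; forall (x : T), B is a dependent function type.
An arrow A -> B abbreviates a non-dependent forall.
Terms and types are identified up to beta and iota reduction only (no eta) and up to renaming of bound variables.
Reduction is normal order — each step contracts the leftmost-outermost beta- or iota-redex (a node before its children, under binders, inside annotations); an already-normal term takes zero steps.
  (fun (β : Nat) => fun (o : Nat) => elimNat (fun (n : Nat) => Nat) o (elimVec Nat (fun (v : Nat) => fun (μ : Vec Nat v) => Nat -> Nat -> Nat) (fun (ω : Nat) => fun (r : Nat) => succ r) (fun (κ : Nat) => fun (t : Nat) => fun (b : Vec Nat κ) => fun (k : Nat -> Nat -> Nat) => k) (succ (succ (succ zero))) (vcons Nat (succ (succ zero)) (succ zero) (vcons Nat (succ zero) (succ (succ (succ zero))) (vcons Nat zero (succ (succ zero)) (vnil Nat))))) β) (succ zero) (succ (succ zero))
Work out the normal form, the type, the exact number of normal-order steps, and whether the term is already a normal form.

resulting normal form:
  succ (succ (succ zero))
type:
  Nat
steps to reach normal form (normal order): 22
started in normal form: no
first contracted redex: a beta-redex


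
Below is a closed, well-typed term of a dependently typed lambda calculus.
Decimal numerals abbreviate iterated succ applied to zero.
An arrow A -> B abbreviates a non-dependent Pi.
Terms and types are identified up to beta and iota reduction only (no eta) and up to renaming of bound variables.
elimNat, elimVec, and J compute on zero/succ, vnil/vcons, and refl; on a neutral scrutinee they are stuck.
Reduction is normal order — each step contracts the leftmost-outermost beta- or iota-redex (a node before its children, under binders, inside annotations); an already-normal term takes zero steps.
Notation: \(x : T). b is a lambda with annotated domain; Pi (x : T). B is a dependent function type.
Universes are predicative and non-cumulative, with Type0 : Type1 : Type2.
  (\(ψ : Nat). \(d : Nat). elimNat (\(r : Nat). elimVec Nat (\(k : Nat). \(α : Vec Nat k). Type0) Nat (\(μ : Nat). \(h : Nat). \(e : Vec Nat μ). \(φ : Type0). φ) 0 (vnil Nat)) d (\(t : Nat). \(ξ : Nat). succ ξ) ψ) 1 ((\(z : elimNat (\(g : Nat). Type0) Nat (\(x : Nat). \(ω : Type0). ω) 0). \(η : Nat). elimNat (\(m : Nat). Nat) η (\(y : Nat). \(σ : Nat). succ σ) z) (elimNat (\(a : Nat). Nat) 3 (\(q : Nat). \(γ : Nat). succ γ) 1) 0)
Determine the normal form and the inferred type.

reduced normal form:
  5
type:
  Nat


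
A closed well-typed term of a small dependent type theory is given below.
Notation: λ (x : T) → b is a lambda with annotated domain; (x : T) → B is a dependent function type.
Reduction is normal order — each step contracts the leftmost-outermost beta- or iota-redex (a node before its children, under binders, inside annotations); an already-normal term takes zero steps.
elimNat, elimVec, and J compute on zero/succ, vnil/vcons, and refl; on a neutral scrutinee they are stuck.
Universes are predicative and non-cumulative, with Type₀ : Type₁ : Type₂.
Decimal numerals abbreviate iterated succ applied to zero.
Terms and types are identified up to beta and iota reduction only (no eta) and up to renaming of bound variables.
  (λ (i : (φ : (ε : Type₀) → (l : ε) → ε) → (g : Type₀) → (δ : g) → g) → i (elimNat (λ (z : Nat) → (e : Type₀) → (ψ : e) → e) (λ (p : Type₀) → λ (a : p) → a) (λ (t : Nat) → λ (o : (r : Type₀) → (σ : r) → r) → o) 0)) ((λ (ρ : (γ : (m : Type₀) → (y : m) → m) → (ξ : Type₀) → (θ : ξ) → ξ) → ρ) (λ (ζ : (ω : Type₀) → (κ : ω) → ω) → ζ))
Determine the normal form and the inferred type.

resulting normal form:
  λ (i : Type₀) → λ (φ : i) → φ
the term's type:
  (i : Type₀) → (φ : i) → i
observation: the first redex contracted is a beta-redex; the normal form is reached in 4 normal-order steps.


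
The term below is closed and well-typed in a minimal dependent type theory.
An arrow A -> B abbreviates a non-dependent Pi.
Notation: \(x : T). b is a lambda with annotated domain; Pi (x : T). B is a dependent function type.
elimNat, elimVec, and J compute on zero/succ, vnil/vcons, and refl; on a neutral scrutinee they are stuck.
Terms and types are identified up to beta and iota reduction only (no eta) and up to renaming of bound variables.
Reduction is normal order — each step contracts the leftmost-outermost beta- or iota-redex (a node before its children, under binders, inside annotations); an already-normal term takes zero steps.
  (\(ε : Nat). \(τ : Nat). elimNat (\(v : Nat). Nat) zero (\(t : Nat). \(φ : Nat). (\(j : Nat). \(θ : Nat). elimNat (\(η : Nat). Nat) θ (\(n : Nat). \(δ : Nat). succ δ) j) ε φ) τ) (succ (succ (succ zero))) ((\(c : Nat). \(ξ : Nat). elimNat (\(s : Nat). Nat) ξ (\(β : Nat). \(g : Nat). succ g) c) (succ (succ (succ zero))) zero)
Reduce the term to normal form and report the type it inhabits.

reduced normal form:
  succ (succ (succ (succ (succ (succ (succ (succ (succ zero))))))))
inferred type:
  Nat
observation: 36 normal-order steps separate the term from its normal form.


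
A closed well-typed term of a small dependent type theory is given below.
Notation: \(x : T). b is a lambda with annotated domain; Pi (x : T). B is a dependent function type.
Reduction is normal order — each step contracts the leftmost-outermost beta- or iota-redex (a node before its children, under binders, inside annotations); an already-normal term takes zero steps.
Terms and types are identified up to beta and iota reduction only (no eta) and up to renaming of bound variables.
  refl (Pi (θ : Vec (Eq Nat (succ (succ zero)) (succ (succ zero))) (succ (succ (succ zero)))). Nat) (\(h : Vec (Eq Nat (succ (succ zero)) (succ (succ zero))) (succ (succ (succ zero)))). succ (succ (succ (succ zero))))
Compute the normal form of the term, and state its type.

resulting normal form:
  refl (Pi (θ : Vec (Eq Nat (succ (succ zero)) (succ (succ zero))) (succ (succ (succ zero)))). Nat) (\(h : Vec (Eq Nat (succ (succ zero)) (succ (succ zero))) (succ (succ (succ zero)))). succ (succ (succ (succ zero))))
inferred type:
  Eq (Pi (θ : Vec (Eq Nat (succ (succ zero)) (succ (succ zero))) (succ (succ (succ zero)))). Nat) (\(h : Vec (Eq Nat (succ (succ zero)) (succ (succ zero))) (succ (succ (succ zero)))). succ (succ (succ (succ zero)))) (\(ζ : Vec (Eq Nat (succ (succ zero)) (succ (succ zero))) (succ (succ (succ zero)))). succ (succ (succ (succ zero))))
observation: no redex remains anywhere in the term; it is its own normal form.


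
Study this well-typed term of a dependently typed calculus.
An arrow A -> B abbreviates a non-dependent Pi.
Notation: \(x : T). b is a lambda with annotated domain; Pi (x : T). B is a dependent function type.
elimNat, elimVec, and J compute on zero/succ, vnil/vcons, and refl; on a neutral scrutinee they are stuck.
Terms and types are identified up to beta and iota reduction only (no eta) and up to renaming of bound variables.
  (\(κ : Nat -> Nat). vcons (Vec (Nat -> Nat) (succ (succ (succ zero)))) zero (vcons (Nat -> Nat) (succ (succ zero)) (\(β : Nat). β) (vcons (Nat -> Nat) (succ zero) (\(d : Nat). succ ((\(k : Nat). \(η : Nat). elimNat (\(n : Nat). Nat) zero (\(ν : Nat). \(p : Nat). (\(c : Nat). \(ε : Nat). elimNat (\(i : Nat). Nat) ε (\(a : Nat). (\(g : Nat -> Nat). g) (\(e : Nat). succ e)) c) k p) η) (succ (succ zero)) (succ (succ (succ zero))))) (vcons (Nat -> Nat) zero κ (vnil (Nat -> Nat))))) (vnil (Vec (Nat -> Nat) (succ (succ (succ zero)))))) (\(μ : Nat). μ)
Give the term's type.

the term's type:
  Vec (Vec (Nat -> Nat) (succ (succ (succ zero)))) (succ zero)


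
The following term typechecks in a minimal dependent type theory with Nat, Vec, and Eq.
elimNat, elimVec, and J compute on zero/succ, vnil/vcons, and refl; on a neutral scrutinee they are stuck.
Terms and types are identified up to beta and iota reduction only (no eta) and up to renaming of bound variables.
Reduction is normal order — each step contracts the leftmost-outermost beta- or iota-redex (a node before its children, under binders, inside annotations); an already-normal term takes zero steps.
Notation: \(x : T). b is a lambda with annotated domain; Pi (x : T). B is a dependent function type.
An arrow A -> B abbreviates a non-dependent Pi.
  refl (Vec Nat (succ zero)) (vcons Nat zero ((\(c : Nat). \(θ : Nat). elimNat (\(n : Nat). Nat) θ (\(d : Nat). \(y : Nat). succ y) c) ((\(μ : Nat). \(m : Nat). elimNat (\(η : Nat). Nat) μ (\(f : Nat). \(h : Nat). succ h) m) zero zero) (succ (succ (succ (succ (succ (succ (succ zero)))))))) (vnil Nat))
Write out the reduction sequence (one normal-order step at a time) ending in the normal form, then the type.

normal-order reduction:
  refl (Vec Nat (succ zero)) (vcons Nat zero ((\(c : Nat). \(θ : Nat). elimNat (\(n : Nat). Nat) θ (\(d : Nat). \(y : Nat). succ y) c) ((\(μ : Nat). \(m : Nat). elimNat (\(η : Nat). Nat) μ (\(f : Nat). \(h : Nat). succ h) m) zero zero) (succ (succ (succ (succ (succ (succ (succ zero)))))))) (vnil Nat))
  ~> refl (Vec Nat (succ zero)) (vcons Nat zero ((\(c : Nat). elimNat (\(θ : Nat). Nat) c (\(n : Nat). \(d : Nat). succ d) ((\(y : Nat). \(μ : Nat). elimNat (\(m : Nat). Nat) y (\(η : Nat). \(f : Nat). succ f) μ) zero zero)) (succ (succ (succ (succ (succ (succ (succ zero)))))))) (vnil Nat))
  ~> refl (Vec Nat (succ zero)) (vcons Nat zero (elimNat (\(c : Nat). Nat) (succ (succ (succ (succ (succ (succ (succ zero))))))) (\(θ : Nat). \(n : Nat). succ n) ((\(d : Nat). \(y : Nat). elimNat (\(μ : Nat). Nat) d (\(m : Nat). \(η : Nat). succ η) y) zero zero)) (vnil Nat))
  ~> refl (Vec Nat (succ zero)) (vcons Nat zero (elimNat (\(c : Nat). Nat) (succ (succ (succ (succ (succ (succ (succ zero))))))) (\(θ : Nat). \(n : Nat). succ n) ((\(d : Nat). elimNat (\(y : Nat). Nat) zero (\(μ : Nat). \(m : Nat). succ m) d) zero)) (vnil Nat))
  ~> refl (Vec Nat (succ zero)) (vcons Nat zero (elimNat (\(c : Nat). Nat) (succ (succ (succ (succ (succ (succ (succ zero))))))) (\(θ : Nat). \(n : Nat). succ n) (elimNat (\(d : Nat). Nat) zero (\(y : Nat). \(μ : Nat). succ μ) zero)) (vnil Nat))
  ~> refl (Vec Nat (succ zero)) (vcons Nat zero (elimNat (\(c : Nat). Nat) (succ (succ (succ (succ (succ (succ (succ zero))))))) (\(θ : Nat). \(n : Nat). succ n) zero) (vnil Nat))
  ~> refl (Vec Nat (succ zero)) (vcons Nat zero (succ (succ (succ (succ (succ (succ (succ zero))))))) (vnil Nat))
the term's type:
  Eq (Vec Nat (succ zero)) (vcons Nat zero (succ (succ (succ (succ (succ (succ (succ zero))))))) (vnil Nat)) (vcons Nat zero (succ (succ (succ (succ (succ (succ (succ zero))))))) (vnil Nat))
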